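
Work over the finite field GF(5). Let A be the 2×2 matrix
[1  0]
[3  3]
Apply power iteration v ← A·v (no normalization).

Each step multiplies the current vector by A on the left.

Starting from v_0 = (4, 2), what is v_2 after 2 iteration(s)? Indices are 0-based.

v_2 = (4, 1)

v_0 = (4, 2).
v_1 = A·v_0 = (4, 3).
v_2 = A·v_1 = (4, 1).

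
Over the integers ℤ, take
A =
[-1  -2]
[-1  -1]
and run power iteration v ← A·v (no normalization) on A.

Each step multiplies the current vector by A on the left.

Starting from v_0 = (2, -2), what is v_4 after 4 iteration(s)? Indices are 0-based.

v_0 = (2, -2).
v_1 = A·v_0 = (2, 0).
v_2 = A·v_1 = (-2, -2).
v_3 = A·v_2 = (6, 4).
v_4 = A·v_3 = (-14, -10).

v_4 = (-14, -10)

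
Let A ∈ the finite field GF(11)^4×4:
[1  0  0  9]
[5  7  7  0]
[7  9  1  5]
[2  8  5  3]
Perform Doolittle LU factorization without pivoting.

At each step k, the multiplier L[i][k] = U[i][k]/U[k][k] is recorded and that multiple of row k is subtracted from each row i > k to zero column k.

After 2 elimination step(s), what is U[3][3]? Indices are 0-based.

k=0: U[0][0]=1
  eliminate (1,0): mult=5, new row 1: (0, 7, 7, 10); set L[1][0]=5
  eliminate (2,0): mult=7, new row 2: (0, 9, 1, 8); set L[2][0]=7
  eliminate (3,0): mult=2, new row 3: (0, 8, 5, 7); set L[3][0]=2
k=1: U[1][1]=7
  eliminate (2,1): mult=6, new row 2: (0, 0, 3, 3); set L[2][1]=6
  eliminate (3,1): mult=9, new row 3: (0, 0, 8, 5); set L[3][1]=9

U[3][3] = 5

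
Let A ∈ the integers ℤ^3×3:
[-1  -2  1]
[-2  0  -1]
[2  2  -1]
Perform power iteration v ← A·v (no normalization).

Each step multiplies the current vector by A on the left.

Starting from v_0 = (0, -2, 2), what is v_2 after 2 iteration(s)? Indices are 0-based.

v_0 = (0, -2, 2).
v_1 = A·v_0 = (6, -2, -6).
v_2 = A·v_1 = (-8, -6, 14).

v_2 = (-8, -6, 14)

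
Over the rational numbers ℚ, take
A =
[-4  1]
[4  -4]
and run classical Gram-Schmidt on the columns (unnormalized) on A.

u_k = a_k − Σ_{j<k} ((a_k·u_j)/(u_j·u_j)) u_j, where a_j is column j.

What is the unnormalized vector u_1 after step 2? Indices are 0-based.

u_1 = (-3/2, -3/2)

Step 1: u_0 = a_0 = (-4, 4).
Step 2: u_1 = a_1 − (-5/8)·u_0 = (-3/2, -3/2).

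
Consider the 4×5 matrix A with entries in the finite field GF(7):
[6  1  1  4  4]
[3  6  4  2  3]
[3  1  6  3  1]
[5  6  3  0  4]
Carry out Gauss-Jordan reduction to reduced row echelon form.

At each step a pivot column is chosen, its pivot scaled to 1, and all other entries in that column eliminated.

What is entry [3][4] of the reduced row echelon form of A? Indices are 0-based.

M[3][4] = 3

pivot(0,0)=6: scale R0 → (1, 6, 6, 3, 3)
  clear (1,0): R1 −= (3)R0 → (0, 2, 0, 0, 1)
  clear (2,0): R2 −= (3)R0 → (0, 4, 2, 1, 6)
  clear (3,0): R3 −= (5)R0 → (0, 4, 1, 6, 3)
pivot(1,1)=2: scale R1 → (0, 1, 0, 0, 4)
  clear (0,1): R0 −= (6)R1 → (1, 0, 6, 3, 0)
  clear (2,1): R2 −= (4)R1 → (0, 0, 2, 1, 4)
  clear (3,1): R3 −= (4)R1 → (0, 0, 1, 6, 1)
pivot(2,2)=2: scale R2 → (0, 0, 1, 4, 2)
  clear (0,2): R0 −= (6)R2 → (1, 0, 0, 0, 2)
  clear (3,2): R3 −= (1)R2 → (0, 0, 0, 2, 6)
pivot(3,3)=2: scale R3 → (0, 0, 0, 1, 3)
  clear (2,3): R2 −= (4)R3 → (0, 0, 1, 0, 4)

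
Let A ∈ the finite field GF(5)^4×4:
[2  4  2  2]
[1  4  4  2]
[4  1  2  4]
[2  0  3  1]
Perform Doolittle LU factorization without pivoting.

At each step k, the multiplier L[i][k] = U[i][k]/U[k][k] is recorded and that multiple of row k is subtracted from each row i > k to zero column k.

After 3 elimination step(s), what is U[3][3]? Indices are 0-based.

k=0: U[0][0]=2
  eliminate (1,0): mult=3, new row 1: (0, 2, 3, 1); set L[1][0]=3
  eliminate (2,0): mult=2, new row 2: (0, 3, 3, 0); set L[2][0]=2
  eliminate (3,0): mult=1, new row 3: (0, 1, 1, 4); set L[3][0]=1
k=1: U[1][1]=2
  eliminate (2,1): mult=4, new row 2: (0, 0, 1, 1); set L[2][1]=4
  eliminate (3,1): mult=3, new row 3: (0, 0, 2, 1); set L[3][1]=3
k=2: U[2][2]=1
  eliminate (3,2): mult=2, new row 3: (0, 0, 0, 4); set L[3][2]=2

U[3][3] = 4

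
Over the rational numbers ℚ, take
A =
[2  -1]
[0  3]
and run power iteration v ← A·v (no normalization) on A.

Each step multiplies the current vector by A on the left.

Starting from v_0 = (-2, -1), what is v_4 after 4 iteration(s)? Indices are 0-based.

v_0 = (-2, -1).
v_1 = A·v_0 = (-3, -3).
v_2 = A·v_1 = (-3, -9).
v_3 = A·v_2 = (3, -27).
v_4 = A·v_3 = (33, -81).

v_4 = (33, -81)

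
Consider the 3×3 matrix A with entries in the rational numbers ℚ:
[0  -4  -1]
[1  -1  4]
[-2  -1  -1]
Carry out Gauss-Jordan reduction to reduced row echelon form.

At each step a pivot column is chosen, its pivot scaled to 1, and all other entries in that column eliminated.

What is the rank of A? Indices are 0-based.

pivot(0,0): swap R0↔R1
pivot(0,0)=1: scale R0 → (1, -1, 4)
  clear (2,0): R2 −= (-2)R0 → (0, -3, 7)
pivot(1,1)=-4: scale R1 → (0, 1, 1/4)
  clear (0,1): R0 −= (-1)R1 → (1, 0, 17/4)
  clear (2,1): R2 −= (-3)R1 → (0, 0, 31/4)
pivot(2,2)=31/4: scale R2 → (0, 0, 1)
  clear (0,2): R0 −= (17/4)R2 → (1, 0, 0)
  clear (1,2): R1 −= (1/4)R2 → (0, 1, 0)

rank = 3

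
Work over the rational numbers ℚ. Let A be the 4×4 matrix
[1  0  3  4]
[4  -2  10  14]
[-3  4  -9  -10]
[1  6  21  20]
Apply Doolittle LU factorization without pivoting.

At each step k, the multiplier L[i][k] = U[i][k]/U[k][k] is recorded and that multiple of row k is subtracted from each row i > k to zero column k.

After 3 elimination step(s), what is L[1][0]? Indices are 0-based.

Step 1: pivot at (0,0) is 1.
  row1 ← row1 − (4)·row0  ⇒  L[1][0]=4, U row1=(0, -2, -2, -2)
  row2 ← row2 − (-3)·row0  ⇒  L[2][0]=-3, U row2=(0, 4, 0, 2)
  row3 ← row3 − (1)·row0  ⇒  L[3][0]=1, U row3=(0, 6, 18, 16)
Step 2: pivot at (1,1) is -2.
  row2 ← row2 − (-2)·row1  ⇒  L[2][1]=-2, U row2=(0, 0, -4, -2)
  row3 ← row3 − (-3)·row1  ⇒  L[3][1]=-3, U row3=(0, 0, 12, 10)
Step 3: pivot at (2,2) is -4.
  row3 ← row3 − (-3)·row2  ⇒  L[3][2]=-3, U row3=(0, 0, 0, 4)

L[1][0] = 4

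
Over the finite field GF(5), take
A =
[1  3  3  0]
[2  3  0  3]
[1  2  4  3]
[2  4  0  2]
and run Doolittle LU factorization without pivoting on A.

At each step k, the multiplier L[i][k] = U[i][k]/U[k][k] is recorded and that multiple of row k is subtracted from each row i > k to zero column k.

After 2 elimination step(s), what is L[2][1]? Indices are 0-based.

k=0: U[0][0]=1
  eliminate (1,0): mult=2, new row 1: (0, 2, 4, 3); set L[1][0]=2
  eliminate (2,0): mult=1, new row 2: (0, 4, 1, 3); set L[2][0]=1
  eliminate (3,0): mult=2, new row 3: (0, 3, 4, 2); set L[3][0]=2
k=1: U[1][1]=2
  eliminate (2,1): mult=2, new row 2: (0, 0, 3, 2); set L[2][1]=2
  eliminate (3,1): mult=4, new row 3: (0, 0, 3, 0); set L[3][1]=4

L[2][1] = 2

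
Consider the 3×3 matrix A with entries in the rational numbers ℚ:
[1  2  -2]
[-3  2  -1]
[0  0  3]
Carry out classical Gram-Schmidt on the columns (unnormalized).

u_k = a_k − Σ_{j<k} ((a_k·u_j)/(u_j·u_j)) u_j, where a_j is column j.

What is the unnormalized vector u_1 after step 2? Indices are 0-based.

u_1 = (12/5, 4/5, 0)

Step 1: u_0 = a_0 = (1, -3, 0).
Step 2: u_1 = a_1 − (-2/5)·u_0 = (12/5, 4/5, 0).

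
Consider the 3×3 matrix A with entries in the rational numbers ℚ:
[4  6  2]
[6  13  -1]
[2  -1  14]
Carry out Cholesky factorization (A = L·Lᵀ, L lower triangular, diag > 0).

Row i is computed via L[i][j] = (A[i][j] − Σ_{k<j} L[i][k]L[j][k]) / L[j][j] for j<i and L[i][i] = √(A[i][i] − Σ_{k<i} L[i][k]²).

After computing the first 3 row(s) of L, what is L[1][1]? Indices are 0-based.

L[1][1] = 2

Step 1: L[0][0] = √(4) = 2.
  L[1][0] = (6) / L[0][0] = 3.
Step 2: L[1][1] = √(4) = 2.
  L[2][0] = (2) / L[0][0] = 1.
  L[2][1] = (-4) / L[1][1] = -2.
Step 3: L[2][2] = √(9) = 3.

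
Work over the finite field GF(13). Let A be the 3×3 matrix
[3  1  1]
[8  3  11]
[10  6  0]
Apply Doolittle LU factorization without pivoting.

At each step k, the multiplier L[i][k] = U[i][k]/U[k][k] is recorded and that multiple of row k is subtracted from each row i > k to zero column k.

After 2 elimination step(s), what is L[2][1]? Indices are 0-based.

L[2][1] = 8

[col 0] pivot 3
  R1 -= 7*R0 → (0, 9, 4)  (L[1][0] := 7)
  R2 -= 12*R0 → (0, 7, 1)  (L[2][0] := 12)
[col 1] pivot 9
  R2 -= 8*R1 → (0, 0, 8)  (L[2][1] := 8)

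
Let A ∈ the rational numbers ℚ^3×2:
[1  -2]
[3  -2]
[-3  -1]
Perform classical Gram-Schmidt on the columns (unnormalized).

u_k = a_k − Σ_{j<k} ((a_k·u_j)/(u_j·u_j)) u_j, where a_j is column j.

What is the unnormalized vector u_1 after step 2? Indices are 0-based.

Step 1: u_0 = a_0 = (1, 3, -3).
Step 2: u_1 = a_1 − (-5/19)·u_0 = (-33/19, -23/19, -34/19).

u_1 = (-33/19, -23/19, -34/19)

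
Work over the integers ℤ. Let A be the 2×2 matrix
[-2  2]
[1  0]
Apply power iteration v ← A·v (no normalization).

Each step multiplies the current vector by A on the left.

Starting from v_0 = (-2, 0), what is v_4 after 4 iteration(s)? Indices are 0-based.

v_4 = (-88, 32)

v_0 = (-2, 0).
v_1 = A·v_0 = (4, -2).
v_2 = A·v_1 = (-12, 4).
v_3 = A·v_2 = (32, -12).
v_4 = A·v_3 = (-88, 32).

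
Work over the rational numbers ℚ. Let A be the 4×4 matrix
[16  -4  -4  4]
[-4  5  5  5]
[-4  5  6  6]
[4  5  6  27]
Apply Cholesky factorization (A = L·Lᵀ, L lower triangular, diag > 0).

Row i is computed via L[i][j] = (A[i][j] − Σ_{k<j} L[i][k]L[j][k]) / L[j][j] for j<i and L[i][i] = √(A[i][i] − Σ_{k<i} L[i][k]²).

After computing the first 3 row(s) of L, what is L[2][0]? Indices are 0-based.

L[2][0] = -1

Step 1: L[0][0] = √(16) = 4.
  L[1][0] = (-4) / L[0][0] = -1.
Step 2: L[1][1] = √(4) = 2.
  L[2][0] = (-4) / L[0][0] = -1.
  L[2][1] = (4) / L[1][1] = 2.
Step 3: L[2][2] = √(1) = 1.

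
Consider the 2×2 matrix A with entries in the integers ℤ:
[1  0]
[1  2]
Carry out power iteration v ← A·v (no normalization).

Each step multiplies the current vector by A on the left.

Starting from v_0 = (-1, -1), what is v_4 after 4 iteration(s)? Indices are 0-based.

v_0 = (-1, -1).
v_1 = A·v_0 = (-1, -3).
v_2 = A·v_1 = (-1, -7).
v_3 = A·v_2 = (-1, -15).
v_4 = A·v_3 = (-1, -31).

v_4 = (-1, -31)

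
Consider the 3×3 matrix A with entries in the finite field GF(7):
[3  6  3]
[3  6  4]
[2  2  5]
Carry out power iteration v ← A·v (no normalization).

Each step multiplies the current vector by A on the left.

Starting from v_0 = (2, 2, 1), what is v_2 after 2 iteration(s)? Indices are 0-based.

v_0 = (2, 2, 1).
v_1 = A·v_0 = (0, 1, 6).
v_2 = A·v_1 = (3, 2, 4).

v_2 = (3, 2, 4)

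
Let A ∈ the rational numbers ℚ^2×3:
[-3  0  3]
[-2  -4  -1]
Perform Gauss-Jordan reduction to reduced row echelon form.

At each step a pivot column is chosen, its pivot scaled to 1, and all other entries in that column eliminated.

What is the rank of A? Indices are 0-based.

rank = 2

step 1: normalize row 0 (÷-3) = (1, 0, -1)
  row 1: subtract -2×row0 = (0, -4, -3)
step 2: normalize row 1 (÷-4) = (0, 1, 3/4)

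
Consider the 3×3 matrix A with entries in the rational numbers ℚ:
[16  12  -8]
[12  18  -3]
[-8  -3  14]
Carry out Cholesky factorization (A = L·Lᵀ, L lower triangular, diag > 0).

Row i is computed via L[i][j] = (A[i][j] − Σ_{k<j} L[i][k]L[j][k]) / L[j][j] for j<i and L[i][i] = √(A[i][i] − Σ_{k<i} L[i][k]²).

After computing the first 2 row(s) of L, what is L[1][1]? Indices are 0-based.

Step 1: L[0][0] = √(16) = 4.
  L[1][0] = (12) / L[0][0] = 3.
Step 2: L[1][1] = √(9) = 3.

L[1][1] = 3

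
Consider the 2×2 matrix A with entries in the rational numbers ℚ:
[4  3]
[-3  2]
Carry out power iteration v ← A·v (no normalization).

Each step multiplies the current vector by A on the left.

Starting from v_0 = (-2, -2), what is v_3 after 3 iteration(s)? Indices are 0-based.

v_3 = (-62, 242)

v_0 = (-2, -2).
v_1 = A·v_0 = (-14, 2).
v_2 = A·v_1 = (-50, 46).
v_3 = A·v_2 = (-62, 242).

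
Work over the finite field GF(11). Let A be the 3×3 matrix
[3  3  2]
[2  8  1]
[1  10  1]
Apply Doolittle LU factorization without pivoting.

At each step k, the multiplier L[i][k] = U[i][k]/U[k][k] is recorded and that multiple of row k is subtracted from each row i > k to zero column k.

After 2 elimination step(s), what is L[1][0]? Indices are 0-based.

L[1][0] = 8

[col 0] pivot 3
  R1 -= 8*R0 → (0, 6, 7)  (L[1][0] := 8)
  R2 -= 4*R0 → (0, 9, 4)  (L[2][0] := 4)
[col 1] pivot 6
  R2 -= 7*R1 → (0, 0, 10)  (L[2][1] := 7)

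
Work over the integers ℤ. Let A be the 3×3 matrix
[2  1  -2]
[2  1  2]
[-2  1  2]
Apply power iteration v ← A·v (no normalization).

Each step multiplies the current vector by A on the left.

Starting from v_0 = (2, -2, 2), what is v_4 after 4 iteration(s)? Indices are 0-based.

v_4 = (22, 14, 22)

v_0 = (2, -2, 2).
v_1 = A·v_0 = (-2, 6, -2).
v_2 = A·v_1 = (6, -2, 6).
v_3 = A·v_2 = (-2, 22, -2).
v_4 = A·v_3 = (22, 14, 22).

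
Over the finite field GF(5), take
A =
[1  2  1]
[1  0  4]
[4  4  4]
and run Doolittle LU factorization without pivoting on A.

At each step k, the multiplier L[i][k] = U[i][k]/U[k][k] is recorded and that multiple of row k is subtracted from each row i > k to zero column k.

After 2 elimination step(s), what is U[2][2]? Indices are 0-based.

U[2][2] = 4

Step 1: pivot at (0,0) is 1.
  row1 ← row1 − (1)·row0  ⇒  L[1][0]=1, U row1=(0, 3, 3)
  row2 ← row2 − (4)·row0  ⇒  L[2][0]=4, U row2=(0, 1, 0)
Step 2: pivot at (1,1) is 3.
  row2 ← row2 − (2)·row1  ⇒  L[2][1]=2, U row2=(0, 0, 4)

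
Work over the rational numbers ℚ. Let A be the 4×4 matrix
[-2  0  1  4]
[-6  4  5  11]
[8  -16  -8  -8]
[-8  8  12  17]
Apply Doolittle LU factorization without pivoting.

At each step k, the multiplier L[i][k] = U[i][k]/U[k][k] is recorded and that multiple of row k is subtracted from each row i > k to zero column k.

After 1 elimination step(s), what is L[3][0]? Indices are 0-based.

L[3][0] = 4

k=0: U[0][0]=-2
  eliminate (1,0): mult=3, new row 1: (0, 4, 2, -1); set L[1][0]=3
  eliminate (2,0): mult=-4, new row 2: (0, -16, -4, 8); set L[2][0]=-4
  eliminate (3,0): mult=4, new row 3: (0, 8, 8, 1); set L[3][0]=4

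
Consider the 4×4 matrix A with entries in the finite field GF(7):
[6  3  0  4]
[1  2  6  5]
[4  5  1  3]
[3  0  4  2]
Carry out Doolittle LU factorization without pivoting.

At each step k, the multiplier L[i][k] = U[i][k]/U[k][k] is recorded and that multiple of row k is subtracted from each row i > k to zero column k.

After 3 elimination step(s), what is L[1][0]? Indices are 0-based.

L[1][0] = 6

Step 1: pivot at (0,0) is 6.
  row1 ← row1 − (6)·row0  ⇒  L[1][0]=6, U row1=(0, 5, 6, 2)
  row2 ← row2 − (3)·row0  ⇒  L[2][0]=3, U row2=(0, 3, 1, 5)
  row3 ← row3 − (4)·row0  ⇒  L[3][0]=4, U row3=(0, 2, 4, 0)
Step 2: pivot at (1,1) is 5.
  row2 ← row2 − (2)·row1  ⇒  L[2][1]=2, U row2=(0, 0, 3, 1)
  row3 ← row3 − (6)·row1  ⇒  L[3][1]=6, U row3=(0, 0, 3, 2)
Step 3: pivot at (2,2) is 3.
  row3 ← row3 − (1)·row2  ⇒  L[3][2]=1, U row3=(0, 0, 0, 1)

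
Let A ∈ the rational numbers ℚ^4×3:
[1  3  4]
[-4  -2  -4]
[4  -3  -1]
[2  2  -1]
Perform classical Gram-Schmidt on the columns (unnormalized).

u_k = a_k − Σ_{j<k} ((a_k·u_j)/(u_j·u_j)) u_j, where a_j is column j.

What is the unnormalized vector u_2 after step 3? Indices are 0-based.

u_2 = (1306/953, -1138/953, 48/953, -3025/953)

Step 1: u_0 = a_0 = (1, -4, 4, 2).
Step 2: u_1 = a_1 − (3/37)·u_0 = (108/37, -62/37, -123/37, 68/37).
Step 3: u_2 = a_2 − (14/37)·u_0 − (735/953)·u_1 = (1306/953, -1138/953, 48/953, -3025/953).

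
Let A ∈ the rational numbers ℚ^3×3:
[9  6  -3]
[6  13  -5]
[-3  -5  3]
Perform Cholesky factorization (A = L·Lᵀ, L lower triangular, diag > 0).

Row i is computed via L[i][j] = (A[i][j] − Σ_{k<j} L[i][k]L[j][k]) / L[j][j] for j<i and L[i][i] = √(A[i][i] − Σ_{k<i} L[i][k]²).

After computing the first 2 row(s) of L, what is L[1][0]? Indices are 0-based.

L[1][0] = 2

Step 1: L[0][0] = √(9) = 3.
  L[1][0] = (6) / L[0][0] = 2.
Step 2: L[1][1] = √(9) = 3.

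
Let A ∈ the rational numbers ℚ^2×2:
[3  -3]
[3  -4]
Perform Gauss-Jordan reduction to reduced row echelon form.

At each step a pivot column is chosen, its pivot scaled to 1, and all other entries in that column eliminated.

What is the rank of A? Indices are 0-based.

step 1: normalize row 0 (÷3) = (1, -1)
  row 1: subtract 3×row0 = (0, -1)
step 2: normalize row 1 (÷-1) = (0, 1)
  row 0: subtract -1×row1 = (1, 0)

rank = 2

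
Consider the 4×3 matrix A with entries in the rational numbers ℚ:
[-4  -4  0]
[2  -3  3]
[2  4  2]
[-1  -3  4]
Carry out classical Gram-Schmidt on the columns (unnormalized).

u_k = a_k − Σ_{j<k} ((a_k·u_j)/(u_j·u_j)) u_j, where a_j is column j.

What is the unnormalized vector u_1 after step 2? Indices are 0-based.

Step 1: u_0 = a_0 = (-4, 2, 2, -1).
Step 2: u_1 = a_1 − (21/25)·u_0 = (-16/25, -117/25, 58/25, -54/25).

u_1 = (-16/25, -117/25, 58/25, -54/25)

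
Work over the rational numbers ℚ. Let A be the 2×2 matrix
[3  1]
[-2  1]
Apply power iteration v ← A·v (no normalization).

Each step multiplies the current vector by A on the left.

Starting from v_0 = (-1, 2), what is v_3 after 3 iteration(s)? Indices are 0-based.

v_3 = (9, 4)

v_0 = (-1, 2).
v_1 = A·v_0 = (-1, 4).
v_2 = A·v_1 = (1, 6).
v_3 = A·v_2 = (9, 4).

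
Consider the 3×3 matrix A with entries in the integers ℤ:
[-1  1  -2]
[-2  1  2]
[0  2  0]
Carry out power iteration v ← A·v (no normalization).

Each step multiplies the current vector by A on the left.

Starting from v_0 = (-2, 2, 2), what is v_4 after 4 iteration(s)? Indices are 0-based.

v_0 = (-2, 2, 2).
v_1 = A·v_0 = (0, 10, 4).
v_2 = A·v_1 = (2, 18, 20).
v_3 = A·v_2 = (-24, 54, 36).
v_4 = A·v_3 = (6, 174, 108).

v_4 = (6, 174, 108)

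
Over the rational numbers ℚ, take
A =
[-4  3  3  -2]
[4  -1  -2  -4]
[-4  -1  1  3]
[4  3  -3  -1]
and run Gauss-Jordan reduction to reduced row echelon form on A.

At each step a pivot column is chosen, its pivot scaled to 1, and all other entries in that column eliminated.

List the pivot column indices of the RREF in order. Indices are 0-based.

pivot columns: 0, 1, 2, 3

pivot(0,0)=-4: scale R0 → (1, -3/4, -3/4, 1/2)
  clear (1,0): R1 −= (4)R0 → (0, 2, 1, -6)
  clear (2,0): R2 −= (-4)R0 → (0, -4, -2, 5)
  clear (3,0): R3 −= (4)R0 → (0, 6, 0, -3)
pivot(1,1)=2: scale R1 → (0, 1, 1/2, -3)
  clear (0,1): R0 −= (-3/4)R1 → (1, 0, -3/8, -7/4)
  clear (2,1): R2 −= (-4)R1 → (0, 0, 0, -7)
  clear (3,1): R3 −= (6)R1 → (0, 0, -3, 15)
pivot(2,2): swap R2↔R3
pivot(2,2)=-3: scale R2 → (0, 0, 1, -5)
  clear (0,2): R0 −= (-3/8)R2 → (1, 0, 0, -29/8)
  clear (1,2): R1 −= (1/2)R2 → (0, 1, 0, -1/2)
pivot(3,3)=-7: scale R3 → (0, 0, 0, 1)
  clear (0,3): R0 −= (-29/8)R3 → (1, 0, 0, 0)
  clear (1,3): R1 −= (-1/2)R3 → (0, 1, 0, 0)
  clear (2,3): R2 −= (-5)R3 → (0, 0, 1, 0)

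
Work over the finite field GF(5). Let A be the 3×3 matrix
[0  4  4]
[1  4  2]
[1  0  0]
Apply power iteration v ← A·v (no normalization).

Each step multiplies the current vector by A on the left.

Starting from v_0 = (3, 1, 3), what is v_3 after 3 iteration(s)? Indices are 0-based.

v_0 = (3, 1, 3).
v_1 = A·v_0 = (1, 3, 3).
v_2 = A·v_1 = (4, 4, 1).
v_3 = A·v_2 = (0, 2, 4).

v_3 = (0, 2, 4)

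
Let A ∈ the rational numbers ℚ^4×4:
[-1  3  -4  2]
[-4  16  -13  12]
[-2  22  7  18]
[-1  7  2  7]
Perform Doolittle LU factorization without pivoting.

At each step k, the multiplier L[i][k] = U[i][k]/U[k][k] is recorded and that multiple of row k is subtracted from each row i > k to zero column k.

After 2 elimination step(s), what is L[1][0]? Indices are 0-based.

Step 1: pivot at (0,0) is -1.
  row1 ← row1 − (4)·row0  ⇒  L[1][0]=4, U row1=(0, 4, 3, 4)
  row2 ← row2 − (2)·row0  ⇒  L[2][0]=2, U row2=(0, 16, 15, 14)
  row3 ← row3 − (1)·row0  ⇒  L[3][0]=1, U row3=(0, 4, 6, 5)
Step 2: pivot at (1,1) is 4.
  row2 ← row2 − (4)·row1  ⇒  L[2][1]=4, U row2=(0, 0, 3, -2)
  row3 ← row3 − (1)·row1  ⇒  L[3][1]=1, U row3=(0, 0, 3, 1)

L[1][0] = 4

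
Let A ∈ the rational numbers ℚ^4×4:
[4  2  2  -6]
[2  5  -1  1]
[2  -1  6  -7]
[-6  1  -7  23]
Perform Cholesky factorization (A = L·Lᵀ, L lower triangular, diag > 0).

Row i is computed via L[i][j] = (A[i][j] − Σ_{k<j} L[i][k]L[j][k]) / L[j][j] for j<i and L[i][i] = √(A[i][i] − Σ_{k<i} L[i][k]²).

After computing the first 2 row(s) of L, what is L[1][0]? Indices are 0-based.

Step 1: L[0][0] = √(4) = 2.
  L[1][0] = (2) / L[0][0] = 1.
Step 2: L[1][1] = √(4) = 2.

L[1][0] = 1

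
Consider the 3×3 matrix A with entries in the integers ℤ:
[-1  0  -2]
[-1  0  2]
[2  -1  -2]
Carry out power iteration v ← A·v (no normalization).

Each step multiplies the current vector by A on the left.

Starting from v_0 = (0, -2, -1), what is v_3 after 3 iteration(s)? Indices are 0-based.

v_3 = (14, 6, -22)

v_0 = (0, -2, -1).
v_1 = A·v_0 = (2, -2, 4).
v_2 = A·v_1 = (-10, 6, -2).
v_3 = A·v_2 = (14, 6, -22).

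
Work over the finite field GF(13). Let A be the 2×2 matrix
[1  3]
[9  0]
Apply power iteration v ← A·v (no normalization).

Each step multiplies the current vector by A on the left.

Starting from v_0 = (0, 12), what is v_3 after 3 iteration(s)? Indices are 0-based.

v_0 = (0, 12).
v_1 = A·v_0 = (10, 0).
v_2 = A·v_1 = (10, 12).
v_3 = A·v_2 = (7, 12).

v_3 = (7, 12)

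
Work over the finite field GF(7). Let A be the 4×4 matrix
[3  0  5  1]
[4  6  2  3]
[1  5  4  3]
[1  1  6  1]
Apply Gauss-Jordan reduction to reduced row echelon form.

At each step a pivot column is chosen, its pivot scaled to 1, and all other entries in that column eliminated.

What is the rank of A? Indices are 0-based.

rank = 4

pivot(0,0)=3: scale R0 → (1, 0, 4, 5)
  clear (1,0): R1 −= (4)R0 → (0, 6, 0, 4)
  clear (2,0): R2 −= (1)R0 → (0, 5, 0, 5)
  clear (3,0): R3 −= (1)R0 → (0, 1, 2, 3)
pivot(1,1)=6: scale R1 → (0, 1, 0, 3)
  clear (2,1): R2 −= (5)R1 → (0, 0, 0, 4)
  clear (3,1): R3 −= (1)R1 → (0, 0, 2, 0)
pivot(2,2): swap R2↔R3
pivot(2,2)=2: scale R2 → (0, 0, 1, 0)
  clear (0,2): R0 −= (4)R2 → (1, 0, 0, 5)
pivot(3,3)=4: scale R3 → (0, 0, 0, 1)
  clear (0,3): R0 −= (5)R3 → (1, 0, 0, 0)
  clear (1,3): R1 −= (3)R3 → (0, 1, 0, 0)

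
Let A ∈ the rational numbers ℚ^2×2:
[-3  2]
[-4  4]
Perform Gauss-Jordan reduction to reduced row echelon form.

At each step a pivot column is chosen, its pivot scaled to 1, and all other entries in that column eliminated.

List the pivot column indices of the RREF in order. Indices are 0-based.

pivot columns: 0, 1

pivot(0,0)=-3: scale R0 → (1, -2/3)
  clear (1,0): R1 −= (-4)R0 → (0, 4/3)
pivot(1,1)=4/3: scale R1 → (0, 1)
  clear (0,1): R0 −= (-2/3)R1 → (1, 0)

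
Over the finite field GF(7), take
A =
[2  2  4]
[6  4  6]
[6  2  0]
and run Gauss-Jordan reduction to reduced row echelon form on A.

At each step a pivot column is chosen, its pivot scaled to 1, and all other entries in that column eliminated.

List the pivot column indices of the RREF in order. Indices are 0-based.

step 1: normalize row 0 (÷2) = (1, 1, 2)
  row 1: subtract 6×row0 = (0, 5, 1)
  row 2: subtract 6×row0 = (0, 3, 2)
step 2: normalize row 1 (÷5) = (0, 1, 3)
  row 0: subtract 1×row1 = (1, 0, 6)
  row 2: subtract 3×row1 = (0, 0, 0)
skip col 2 (zero from row 2)

pivot columns: 0, 1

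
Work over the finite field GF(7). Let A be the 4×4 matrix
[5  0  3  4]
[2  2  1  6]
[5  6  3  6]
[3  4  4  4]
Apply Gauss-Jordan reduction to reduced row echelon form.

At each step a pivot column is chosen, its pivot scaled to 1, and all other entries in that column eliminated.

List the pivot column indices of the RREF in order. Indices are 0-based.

pivot columns: 0, 1, 2, 3

pivot(0,0)=5: scale R0 → (1, 0, 2, 5)
  clear (1,0): R1 −= (2)R0 → (0, 2, 4, 3)
  clear (2,0): R2 −= (5)R0 → (0, 6, 0, 2)
  clear (3,0): R3 −= (3)R0 → (0, 4, 5, 3)
pivot(1,1)=2: scale R1 → (0, 1, 2, 5)
  clear (2,1): R2 −= (6)R1 → (0, 0, 2, 0)
  clear (3,1): R3 −= (4)R1 → (0, 0, 4, 4)
pivot(2,2)=2: scale R2 → (0, 0, 1, 0)
  clear (0,2): R0 −= (2)R2 → (1, 0, 0, 5)
  clear (1,2): R1 −= (2)R2 → (0, 1, 0, 5)
  clear (3,2): R3 −= (4)R2 → (0, 0, 0, 4)
pivot(3,3)=4: scale R3 → (0, 0, 0, 1)
  clear (0,3): R0 −= (5)R3 → (1, 0, 0, 0)
  clear (1,3): R1 −= (5)R3 → (0, 1, 0, 0)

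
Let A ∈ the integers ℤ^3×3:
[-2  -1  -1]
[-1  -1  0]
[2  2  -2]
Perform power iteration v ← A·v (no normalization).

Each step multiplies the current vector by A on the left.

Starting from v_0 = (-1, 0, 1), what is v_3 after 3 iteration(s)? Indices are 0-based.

v_3 = (-12, 1, -26)

v_0 = (-1, 0, 1).
v_1 = A·v_0 = (1, 1, -4).
v_2 = A·v_1 = (1, -2, 12).
v_3 = A·v_2 = (-12, 1, -26).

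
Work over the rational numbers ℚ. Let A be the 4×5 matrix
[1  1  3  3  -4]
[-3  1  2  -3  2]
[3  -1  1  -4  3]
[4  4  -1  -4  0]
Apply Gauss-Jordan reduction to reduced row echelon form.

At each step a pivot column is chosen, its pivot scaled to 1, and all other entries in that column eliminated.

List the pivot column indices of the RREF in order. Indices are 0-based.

pivot columns: 0, 1, 2, 3

step 1: normalize row 0 (÷1) = (1, 1, 3, 3, -4)
  row 1: subtract -3×row0 = (0, 4, 11, 6, -10)
  row 2: subtract 3×row0 = (0, -4, -8, -13, 15)
  row 3: subtract 4×row0 = (0, 0, -13, -16, 16)
step 2: normalize row 1 (÷4) = (0, 1, 11/4, 3/2, -5/2)
  row 0: subtract 1×row1 = (1, 0, 1/4, 3/2, -3/2)
  row 2: subtract -4×row1 = (0, 0, 3, -7, 5)
step 3: normalize row 2 (÷3) = (0, 0, 1, -7/3, 5/3)
  row 0: subtract 1/4×row2 = (1, 0, 0, 25/12, -23/12)
  row 1: subtract 11/4×row2 = (0, 1, 0, 95/12, -85/12)
  row 3: subtract -13×row2 = (0, 0, 0, -139/3, 113/3)
step 4: normalize row 3 (÷-139/3) = (0, 0, 0, 1, -113/139)
  row 0: subtract 25/12×row3 = (1, 0, 0, 0, -31/139)
  row 1: subtract 95/12×row3 = (0, 1, 0, 0, -90/139)
  row 2: subtract -7/3×row3 = (0, 0, 1, 0, -32/139)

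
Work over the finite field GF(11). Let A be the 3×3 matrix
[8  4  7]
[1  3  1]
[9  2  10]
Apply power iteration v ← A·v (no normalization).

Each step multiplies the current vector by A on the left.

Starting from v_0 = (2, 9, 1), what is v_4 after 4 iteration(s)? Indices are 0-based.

v_0 = (2, 9, 1).
v_1 = A·v_0 = (4, 8, 2).
v_2 = A·v_1 = (1, 8, 6).
v_3 = A·v_2 = (5, 9, 8).
v_4 = A·v_3 = (0, 7, 0).

v_4 = (0, 7, 0)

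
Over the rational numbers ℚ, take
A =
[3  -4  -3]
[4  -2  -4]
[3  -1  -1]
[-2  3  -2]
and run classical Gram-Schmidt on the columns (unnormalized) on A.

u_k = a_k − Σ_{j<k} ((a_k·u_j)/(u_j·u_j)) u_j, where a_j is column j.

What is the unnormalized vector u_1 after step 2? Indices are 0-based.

Step 1: u_0 = a_0 = (3, 4, 3, -2).
Step 2: u_1 = a_1 − (-29/38)·u_0 = (-65/38, 20/19, 49/38, 28/19).

u_1 = (-65/38, 20/19, 49/38, 28/19)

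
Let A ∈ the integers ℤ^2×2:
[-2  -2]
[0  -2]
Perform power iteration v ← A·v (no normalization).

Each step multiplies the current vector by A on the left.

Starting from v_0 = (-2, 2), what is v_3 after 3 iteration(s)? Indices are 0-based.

v_3 = (-32, -16)

v_0 = (-2, 2).
v_1 = A·v_0 = (0, -4).
v_2 = A·v_1 = (8, 8).
v_3 = A·v_2 = (-32, -16).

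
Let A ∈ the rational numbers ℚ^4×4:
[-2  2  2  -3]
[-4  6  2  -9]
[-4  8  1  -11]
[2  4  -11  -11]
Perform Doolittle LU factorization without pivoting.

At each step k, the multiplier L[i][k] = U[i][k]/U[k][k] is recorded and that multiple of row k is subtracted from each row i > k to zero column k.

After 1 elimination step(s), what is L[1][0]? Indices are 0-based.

L[1][0] = 2

Step 1: pivot at (0,0) is -2.
  row1 ← row1 − (2)·row0  ⇒  L[1][0]=2, U row1=(0, 2, -2, -3)
  row2 ← row2 − (2)·row0  ⇒  L[2][0]=2, U row2=(0, 4, -3, -5)
  row3 ← row3 − (-1)·row0  ⇒  L[3][0]=-1, U row3=(0, 6, -9, -14)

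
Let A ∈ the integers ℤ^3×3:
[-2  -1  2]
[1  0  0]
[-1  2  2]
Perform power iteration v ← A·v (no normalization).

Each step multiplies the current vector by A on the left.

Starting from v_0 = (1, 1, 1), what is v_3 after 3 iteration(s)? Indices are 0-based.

v_3 = (5, 7, 9)

v_0 = (1, 1, 1).
v_1 = A·v_0 = (-1, 1, 3).
v_2 = A·v_1 = (7, -1, 9).
v_3 = A·v_2 = (5, 7, 9).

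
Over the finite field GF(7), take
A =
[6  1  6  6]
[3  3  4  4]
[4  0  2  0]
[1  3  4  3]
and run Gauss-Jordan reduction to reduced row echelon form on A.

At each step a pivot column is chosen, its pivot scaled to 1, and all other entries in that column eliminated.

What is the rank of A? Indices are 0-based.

[1] R0 /= 6  ⇒  (1, 6, 1, 1)
     R1 -= 3·R0  ⇒  (0, 6, 1, 1)
     R2 -= 4·R0  ⇒  (0, 4, 5, 3)
     R3 -= 1·R0  ⇒  (0, 4, 3, 2)
[2] R1 /= 6  ⇒  (0, 1, 6, 6)
     R0 -= 6·R1  ⇒  (1, 0, 0, 0)
     R2 -= 4·R1  ⇒  (0, 0, 2, 0)
     R3 -= 4·R1  ⇒  (0, 0, 0, 6)
[3] R2 /= 2  ⇒  (0, 0, 1, 0)
     R1 -= 6·R2  ⇒  (0, 1, 0, 6)
[4] R3 /= 6  ⇒  (0, 0, 0, 1)
     R1 -= 6·R3  ⇒  (0, 1, 0, 0)

rank = 4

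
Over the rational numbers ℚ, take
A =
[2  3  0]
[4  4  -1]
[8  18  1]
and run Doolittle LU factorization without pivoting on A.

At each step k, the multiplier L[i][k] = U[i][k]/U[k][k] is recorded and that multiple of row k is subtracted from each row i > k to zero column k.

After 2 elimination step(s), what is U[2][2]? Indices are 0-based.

U[2][2] = -2

Step 1: pivot at (0,0) is 2.
  row1 ← row1 − (2)·row0  ⇒  L[1][0]=2, U row1=(0, -2, -1)
  row2 ← row2 − (4)·row0  ⇒  L[2][0]=4, U row2=(0, 6, 1)
Step 2: pivot at (1,1) is -2.
  row2 ← row2 − (-3)·row1  ⇒  L[2][1]=-3, U row2=(0, 0, -2)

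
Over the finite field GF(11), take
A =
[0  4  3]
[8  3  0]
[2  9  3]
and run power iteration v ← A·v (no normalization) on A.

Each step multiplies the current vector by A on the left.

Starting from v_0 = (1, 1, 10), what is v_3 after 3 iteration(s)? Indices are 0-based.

v_3 = (0, 7, 0)

v_0 = (1, 1, 10).
v_1 = A·v_0 = (1, 0, 8).
v_2 = A·v_1 = (2, 8, 4).
v_3 = A·v_2 = (0, 7, 0).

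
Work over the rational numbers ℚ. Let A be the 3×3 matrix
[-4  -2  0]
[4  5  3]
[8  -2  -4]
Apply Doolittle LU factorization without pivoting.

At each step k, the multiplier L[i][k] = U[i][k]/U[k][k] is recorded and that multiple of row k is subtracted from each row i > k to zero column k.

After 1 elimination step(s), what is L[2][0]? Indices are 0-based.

L[2][0] = -2

Step 1: pivot at (0,0) is -4.
  row1 ← row1 − (-1)·row0  ⇒  L[1][0]=-1, U row1=(0, 3, 3)
  row2 ← row2 − (-2)·row0  ⇒  L[2][0]=-2, U row2=(0, -6, -4)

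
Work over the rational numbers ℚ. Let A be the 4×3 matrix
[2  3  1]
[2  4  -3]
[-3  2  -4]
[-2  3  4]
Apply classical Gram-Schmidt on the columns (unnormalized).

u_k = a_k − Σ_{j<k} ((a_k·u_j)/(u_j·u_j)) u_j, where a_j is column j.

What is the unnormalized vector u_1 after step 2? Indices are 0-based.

Step 1: u_0 = a_0 = (2, 2, -3, -2).
Step 2: u_1 = a_1 − (2/21)·u_0 = (59/21, 80/21, 16/7, 67/21).

u_1 = (59/21, 80/21, 16/7, 67/21)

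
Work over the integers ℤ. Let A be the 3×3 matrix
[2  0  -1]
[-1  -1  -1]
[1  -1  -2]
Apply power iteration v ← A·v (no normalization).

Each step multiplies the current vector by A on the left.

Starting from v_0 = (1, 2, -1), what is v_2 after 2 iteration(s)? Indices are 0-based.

v_0 = (1, 2, -1).
v_1 = A·v_0 = (3, -2, 1).
v_2 = A·v_1 = (5, -2, 3).

v_2 = (5, -2, 3)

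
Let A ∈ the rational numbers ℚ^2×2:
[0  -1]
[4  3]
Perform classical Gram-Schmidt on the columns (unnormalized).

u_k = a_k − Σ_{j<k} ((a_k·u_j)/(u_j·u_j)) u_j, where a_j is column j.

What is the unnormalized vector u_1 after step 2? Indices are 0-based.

Step 1: u_0 = a_0 = (0, 4).
Step 2: u_1 = a_1 − (3/4)·u_0 = (-1, 0).

u_1 = (-1, 0)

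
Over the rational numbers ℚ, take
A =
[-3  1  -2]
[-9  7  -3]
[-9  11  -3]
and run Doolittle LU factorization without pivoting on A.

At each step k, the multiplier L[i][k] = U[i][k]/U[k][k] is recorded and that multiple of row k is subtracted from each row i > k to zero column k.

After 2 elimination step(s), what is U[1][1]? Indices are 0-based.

U[1][1] = 4

[col 0] pivot -3
  R1 -= 3*R0 → (0, 4, 3)  (L[1][0] := 3)
  R2 -= 3*R0 → (0, 8, 3)  (L[2][0] := 3)
[col 1] pivot 4
  R2 -= 2*R1 → (0, 0, -3)  (L[2][1] := 2)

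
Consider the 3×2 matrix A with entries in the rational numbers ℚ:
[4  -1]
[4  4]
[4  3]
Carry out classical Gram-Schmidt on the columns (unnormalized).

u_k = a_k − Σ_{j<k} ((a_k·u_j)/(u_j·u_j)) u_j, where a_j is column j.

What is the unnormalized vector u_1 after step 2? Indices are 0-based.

Step 1: u_0 = a_0 = (4, 4, 4).
Step 2: u_1 = a_1 − (1/2)·u_0 = (-3, 2, 1).

u_1 = (-3, 2, 1)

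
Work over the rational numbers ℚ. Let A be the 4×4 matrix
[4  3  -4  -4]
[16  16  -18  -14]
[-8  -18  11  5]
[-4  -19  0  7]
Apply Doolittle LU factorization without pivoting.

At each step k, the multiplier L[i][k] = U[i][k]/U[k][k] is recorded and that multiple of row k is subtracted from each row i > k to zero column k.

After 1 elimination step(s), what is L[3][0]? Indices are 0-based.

L[3][0] = -1

k=0: U[0][0]=4
  eliminate (1,0): mult=4, new row 1: (0, 4, -2, 2); set L[1][0]=4
  eliminate (2,0): mult=-2, new row 2: (0, -12, 3, -3); set L[2][0]=-2
  eliminate (3,0): mult=-1, new row 3: (0, -16, -4, 3); set L[3][0]=-1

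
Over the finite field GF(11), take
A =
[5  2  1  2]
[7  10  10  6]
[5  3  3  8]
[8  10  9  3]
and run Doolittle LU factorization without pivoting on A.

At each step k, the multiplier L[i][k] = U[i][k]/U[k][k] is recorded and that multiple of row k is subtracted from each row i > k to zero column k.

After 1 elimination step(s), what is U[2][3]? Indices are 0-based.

Step 1: pivot at (0,0) is 5.
  row1 ← row1 − (8)·row0  ⇒  L[1][0]=8, U row1=(0, 5, 2, 1)
  row2 ← row2 − (1)·row0  ⇒  L[2][0]=1, U row2=(0, 1, 2, 6)
  row3 ← row3 − (6)·row0  ⇒  L[3][0]=6, U row3=(0, 9, 3, 2)

U[2][3] = 6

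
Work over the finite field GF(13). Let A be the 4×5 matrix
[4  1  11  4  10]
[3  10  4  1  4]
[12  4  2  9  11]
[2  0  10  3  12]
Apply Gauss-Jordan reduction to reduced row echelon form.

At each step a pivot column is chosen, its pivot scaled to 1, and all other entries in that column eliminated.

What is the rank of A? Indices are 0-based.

step 1: normalize row 0 (÷4) = (1, 10, 6, 1, 9)
  row 1: subtract 3×row0 = (0, 6, 12, 11, 3)
  row 2: subtract 12×row0 = (0, 1, 8, 10, 7)
  row 3: subtract 2×row0 = (0, 6, 11, 1, 7)
step 2: normalize row 1 (÷6) = (0, 1, 2, 4, 7)
  row 0: subtract 10×row1 = (1, 0, 12, 0, 4)
  row 2: subtract 1×row1 = (0, 0, 6, 6, 0)
  row 3: subtract 6×row1 = (0, 0, 12, 3, 4)
step 3: normalize row 2 (÷6) = (0, 0, 1, 1, 0)
  row 0: subtract 12×row2 = (1, 0, 0, 1, 4)
  row 1: subtract 2×row2 = (0, 1, 0, 2, 7)
  row 3: subtract 12×row2 = (0, 0, 0, 4, 4)
step 4: normalize row 3 (÷4) = (0, 0, 0, 1, 1)
  row 0: subtract 1×row3 = (1, 0, 0, 0, 3)
  row 1: subtract 2×row3 = (0, 1, 0, 0, 5)
  row 2: subtract 1×row3 = (0, 0, 1, 0, 12)

rank = 4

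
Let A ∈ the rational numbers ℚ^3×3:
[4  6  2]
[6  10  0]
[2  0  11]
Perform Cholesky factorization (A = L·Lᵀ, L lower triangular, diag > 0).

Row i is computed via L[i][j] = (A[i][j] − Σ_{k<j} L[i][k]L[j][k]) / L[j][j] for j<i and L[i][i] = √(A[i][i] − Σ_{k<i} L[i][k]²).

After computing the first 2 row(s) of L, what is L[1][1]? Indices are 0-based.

Step 1: L[0][0] = √(4) = 2.
  L[1][0] = (6) / L[0][0] = 3.
Step 2: L[1][1] = √(1) = 1.

L[1][1] = 1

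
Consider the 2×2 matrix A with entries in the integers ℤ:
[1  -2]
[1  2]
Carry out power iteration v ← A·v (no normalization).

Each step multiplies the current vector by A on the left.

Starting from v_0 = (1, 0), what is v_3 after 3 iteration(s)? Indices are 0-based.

v_3 = (-7, 5)

v_0 = (1, 0).
v_1 = A·v_0 = (1, 1).
v_2 = A·v_1 = (-1, 3).
v_3 = A·v_2 = (-7, 5).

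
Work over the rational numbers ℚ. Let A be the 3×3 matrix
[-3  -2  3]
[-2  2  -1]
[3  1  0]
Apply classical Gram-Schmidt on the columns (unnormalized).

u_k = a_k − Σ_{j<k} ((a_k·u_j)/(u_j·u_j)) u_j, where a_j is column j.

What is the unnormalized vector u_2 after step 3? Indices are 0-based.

Step 1: u_0 = a_0 = (-3, -2, 3).
Step 2: u_1 = a_1 − (5/22)·u_0 = (-29/22, 27/11, 7/22).
Step 3: u_2 = a_2 − (-7/22)·u_0 − (-141/173)·u_1 = (168/173, 63/173, 210/173).

u_2 = (168/173, 63/173, 210/173)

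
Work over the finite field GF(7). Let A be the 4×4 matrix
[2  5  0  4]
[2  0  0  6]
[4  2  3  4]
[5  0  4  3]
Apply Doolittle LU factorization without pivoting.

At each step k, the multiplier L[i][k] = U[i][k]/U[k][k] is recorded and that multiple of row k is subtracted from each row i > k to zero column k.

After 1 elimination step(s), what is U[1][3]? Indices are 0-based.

U[1][3] = 2

Step 1: pivot at (0,0) is 2.
  row1 ← row1 − (1)·row0  ⇒  L[1][0]=1, U row1=(0, 2, 0, 2)
  row2 ← row2 − (2)·row0  ⇒  L[2][0]=2, U row2=(0, 6, 3, 3)
  row3 ← row3 − (6)·row0  ⇒  L[3][0]=6, U row3=(0, 5, 4, 0)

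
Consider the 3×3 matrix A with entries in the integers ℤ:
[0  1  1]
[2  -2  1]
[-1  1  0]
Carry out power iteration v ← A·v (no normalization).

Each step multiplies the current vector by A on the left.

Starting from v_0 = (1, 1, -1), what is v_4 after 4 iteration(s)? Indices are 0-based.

v_4 = (-4, 19, -8)

v_0 = (1, 1, -1).
v_1 = A·v_0 = (0, -1, 0).
v_2 = A·v_1 = (-1, 2, -1).
v_3 = A·v_2 = (1, -7, 3).
v_4 = A·v_3 = (-4, 19, -8).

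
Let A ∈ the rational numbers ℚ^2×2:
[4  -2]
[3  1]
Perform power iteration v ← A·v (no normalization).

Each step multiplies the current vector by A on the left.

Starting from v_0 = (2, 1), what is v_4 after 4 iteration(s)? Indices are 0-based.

v_0 = (2, 1).
v_1 = A·v_0 = (6, 7).
v_2 = A·v_1 = (10, 25).
v_3 = A·v_2 = (-10, 55).
v_4 = A·v_3 = (-150, 25).

v_4 = (-150, 25)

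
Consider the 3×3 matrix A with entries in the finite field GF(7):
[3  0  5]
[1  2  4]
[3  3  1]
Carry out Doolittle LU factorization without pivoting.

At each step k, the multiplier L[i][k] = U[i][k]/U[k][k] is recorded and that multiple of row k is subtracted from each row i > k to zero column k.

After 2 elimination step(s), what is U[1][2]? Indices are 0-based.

U[1][2] = 0

k=0: U[0][0]=3
  eliminate (1,0): mult=5, new row 1: (0, 2, 0); set L[1][0]=5
  eliminate (2,0): mult=1, new row 2: (0, 3, 3); set L[2][0]=1
k=1: U[1][1]=2
  eliminate (2,1): mult=5, new row 2: (0, 0, 3); set L[2][1]=5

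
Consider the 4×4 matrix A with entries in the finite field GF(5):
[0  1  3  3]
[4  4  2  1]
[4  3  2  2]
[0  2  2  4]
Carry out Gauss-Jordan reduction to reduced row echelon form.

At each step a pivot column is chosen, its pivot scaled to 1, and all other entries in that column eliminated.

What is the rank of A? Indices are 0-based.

rank = 3

pivot(0,0): swap R0↔R1
pivot(0,0)=4: scale R0 → (1, 1, 3, 4)
  clear (2,0): R2 −= (4)R0 → (0, 4, 0, 1)
pivot(1,1)=1: scale R1 → (0, 1, 3, 3)
  clear (0,1): R0 −= (1)R1 → (1, 0, 0, 1)
  clear (2,1): R2 −= (4)R1 → (0, 0, 3, 4)
  clear (3,1): R3 −= (2)R1 → (0, 0, 1, 3)
pivot(2,2)=3: scale R2 → (0, 0, 1, 3)
  clear (1,2): R1 −= (3)R2 → (0, 1, 0, 4)
  clear (3,2): R3 −= (1)R2 → (0, 0, 0, 0)
col 3: no nonzero at/below row 3; advance.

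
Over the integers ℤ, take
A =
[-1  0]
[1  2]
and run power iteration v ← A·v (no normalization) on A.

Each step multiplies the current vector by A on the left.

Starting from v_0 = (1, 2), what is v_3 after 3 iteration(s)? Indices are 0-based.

v_3 = (-1, 19)

v_0 = (1, 2).
v_1 = A·v_0 = (-1, 5).
v_2 = A·v_1 = (1, 9).
v_3 = A·v_2 = (-1, 19).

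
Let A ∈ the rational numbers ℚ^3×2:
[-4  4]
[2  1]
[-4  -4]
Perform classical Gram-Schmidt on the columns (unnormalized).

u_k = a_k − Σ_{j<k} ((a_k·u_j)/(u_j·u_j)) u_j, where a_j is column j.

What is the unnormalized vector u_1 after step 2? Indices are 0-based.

Step 1: u_0 = a_0 = (-4, 2, -4).
Step 2: u_1 = a_1 − (1/18)·u_0 = (38/9, 8/9, -34/9).

u_1 = (38/9, 8/9, -34/9)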